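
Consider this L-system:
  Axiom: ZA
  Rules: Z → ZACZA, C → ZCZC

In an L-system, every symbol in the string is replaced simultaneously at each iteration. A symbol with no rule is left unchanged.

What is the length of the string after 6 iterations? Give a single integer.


Answer: 2011

Derivation:
Step 0: length = 2
Step 1: length = 6
Step 2: length = 17
Step 3: length = 53
Step 4: length = 175
Step 5: length = 591
Step 6: length = 2011


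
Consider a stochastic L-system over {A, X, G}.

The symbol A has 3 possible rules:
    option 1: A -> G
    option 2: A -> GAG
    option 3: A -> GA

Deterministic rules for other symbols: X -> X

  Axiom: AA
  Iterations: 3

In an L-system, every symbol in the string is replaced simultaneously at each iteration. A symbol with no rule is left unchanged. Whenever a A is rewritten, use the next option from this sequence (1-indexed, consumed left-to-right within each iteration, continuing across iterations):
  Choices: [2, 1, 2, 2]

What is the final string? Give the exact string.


Answer: GGGAGGGG

Derivation:
Step 0: AA
Step 1: GAGG  (used choices [2, 1])
Step 2: GGAGGG  (used choices [2])
Step 3: GGGAGGGG  (used choices [2])


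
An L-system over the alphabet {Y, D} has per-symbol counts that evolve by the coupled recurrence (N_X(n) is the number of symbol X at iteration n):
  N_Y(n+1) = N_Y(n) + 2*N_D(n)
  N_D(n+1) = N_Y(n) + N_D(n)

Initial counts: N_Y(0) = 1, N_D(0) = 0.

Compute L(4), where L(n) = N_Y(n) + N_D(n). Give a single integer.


Answer: 29

Derivation:
Step 0: N_Y=1, N_D=0, L=1
Step 1: N_Y=1, N_D=1, L=2
Step 2: N_Y=3, N_D=2, L=5
Step 3: N_Y=7, N_D=5, L=12
Step 4: N_Y=17, N_D=12, L=29


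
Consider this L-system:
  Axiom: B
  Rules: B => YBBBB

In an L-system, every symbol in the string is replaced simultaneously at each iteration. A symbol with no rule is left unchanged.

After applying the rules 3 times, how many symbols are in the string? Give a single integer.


Step 0: length = 1
Step 1: length = 5
Step 2: length = 21
Step 3: length = 85

Answer: 85


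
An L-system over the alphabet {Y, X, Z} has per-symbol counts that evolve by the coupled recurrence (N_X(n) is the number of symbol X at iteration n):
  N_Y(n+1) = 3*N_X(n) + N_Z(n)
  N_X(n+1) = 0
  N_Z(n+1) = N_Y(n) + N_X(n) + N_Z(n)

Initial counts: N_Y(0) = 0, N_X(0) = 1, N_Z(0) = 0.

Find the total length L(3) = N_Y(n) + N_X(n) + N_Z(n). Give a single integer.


Step 0: N_Y=0, N_X=1, N_Z=0, L=1
Step 1: N_Y=3, N_X=0, N_Z=1, L=4
Step 2: N_Y=1, N_X=0, N_Z=4, L=5
Step 3: N_Y=4, N_X=0, N_Z=5, L=9

Answer: 9


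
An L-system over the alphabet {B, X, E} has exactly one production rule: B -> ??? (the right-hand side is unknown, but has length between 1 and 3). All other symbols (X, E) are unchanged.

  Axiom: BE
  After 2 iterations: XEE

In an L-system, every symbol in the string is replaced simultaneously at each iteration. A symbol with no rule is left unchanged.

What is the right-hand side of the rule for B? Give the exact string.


Answer: XE

Derivation:
Trying B -> XE:
  Step 0: BE
  Step 1: XEE
  Step 2: XEE
Matches the given result.


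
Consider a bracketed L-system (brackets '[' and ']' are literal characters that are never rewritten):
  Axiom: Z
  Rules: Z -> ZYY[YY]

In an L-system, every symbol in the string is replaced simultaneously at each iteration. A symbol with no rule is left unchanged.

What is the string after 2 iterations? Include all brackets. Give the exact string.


Step 0: Z
Step 1: ZYY[YY]
Step 2: ZYY[YY]YY[YY]

Answer: ZYY[YY]YY[YY]


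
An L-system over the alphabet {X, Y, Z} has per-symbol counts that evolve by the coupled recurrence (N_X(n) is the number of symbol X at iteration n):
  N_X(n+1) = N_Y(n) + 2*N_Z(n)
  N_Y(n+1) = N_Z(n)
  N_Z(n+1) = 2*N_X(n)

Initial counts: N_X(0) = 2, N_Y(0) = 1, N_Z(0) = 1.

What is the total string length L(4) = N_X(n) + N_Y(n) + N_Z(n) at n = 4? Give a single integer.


Step 0: N_X=2, N_Y=1, N_Z=1, L=4
Step 1: N_X=3, N_Y=1, N_Z=4, L=8
Step 2: N_X=9, N_Y=4, N_Z=6, L=19
Step 3: N_X=16, N_Y=6, N_Z=18, L=40
Step 4: N_X=42, N_Y=18, N_Z=32, L=92

Answer: 92


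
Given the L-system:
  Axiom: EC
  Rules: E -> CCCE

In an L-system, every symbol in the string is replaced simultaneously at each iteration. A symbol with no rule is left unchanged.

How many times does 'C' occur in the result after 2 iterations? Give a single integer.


Step 0: EC  (1 'C')
Step 1: CCCEC  (4 'C')
Step 2: CCCCCCEC  (7 'C')

Answer: 7


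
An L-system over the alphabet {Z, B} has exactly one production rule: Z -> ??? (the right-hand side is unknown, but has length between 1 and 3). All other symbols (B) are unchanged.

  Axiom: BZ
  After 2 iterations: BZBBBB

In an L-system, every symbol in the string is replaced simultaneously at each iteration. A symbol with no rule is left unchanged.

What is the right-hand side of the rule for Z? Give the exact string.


Answer: ZBB

Derivation:
Trying Z -> ZBB:
  Step 0: BZ
  Step 1: BZBB
  Step 2: BZBBBB
Matches the given result.


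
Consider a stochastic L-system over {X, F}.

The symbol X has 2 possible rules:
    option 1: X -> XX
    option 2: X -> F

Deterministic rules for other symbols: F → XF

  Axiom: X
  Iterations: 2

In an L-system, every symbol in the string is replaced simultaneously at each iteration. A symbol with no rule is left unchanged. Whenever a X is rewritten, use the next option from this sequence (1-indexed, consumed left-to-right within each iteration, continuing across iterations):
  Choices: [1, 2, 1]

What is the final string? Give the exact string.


Step 0: X
Step 1: XX  (used choices [1])
Step 2: FXX  (used choices [2, 1])

Answer: FXX


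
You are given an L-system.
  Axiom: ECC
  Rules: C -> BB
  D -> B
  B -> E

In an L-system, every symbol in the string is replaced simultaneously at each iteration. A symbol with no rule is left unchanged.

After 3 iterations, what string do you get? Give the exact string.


Step 0: ECC
Step 1: EBBBB
Step 2: EEEEE
Step 3: EEEEE

Answer: EEEEE


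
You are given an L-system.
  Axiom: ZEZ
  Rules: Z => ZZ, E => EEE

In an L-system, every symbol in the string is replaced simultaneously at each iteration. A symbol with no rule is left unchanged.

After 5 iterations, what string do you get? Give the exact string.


Step 0: ZEZ
Step 1: ZZEEEZZ
Step 2: ZZZZEEEEEEEEEZZZZ
Step 3: ZZZZZZZZEEEEEEEEEEEEEEEEEEEEEEEEEEEZZZZZZZZ
Step 4: ZZZZZZZZZZZZZZZZEEEEEEEEEEEEEEEEEEEEEEEEEEEEEEEEEEEEEEEEEEEEEEEEEEEEEEEEEEEEEEEEEEEEEEEEEEEEEEEEEZZZZZZZZZZZZZZZZ
Step 5: ZZZZZZZZZZZZZZZZZZZZZZZZZZZZZZZZEEEEEEEEEEEEEEEEEEEEEEEEEEEEEEEEEEEEEEEEEEEEEEEEEEEEEEEEEEEEEEEEEEEEEEEEEEEEEEEEEEEEEEEEEEEEEEEEEEEEEEEEEEEEEEEEEEEEEEEEEEEEEEEEEEEEEEEEEEEEEEEEEEEEEEEEEEEEEEEEEEEEEEEEEEEEEEEEEEEEEEEEEEEEEEEEEEEEEEEEEEEEEEEEEEEEEEEEEEEEEEEEEEEEEEEEEEEEEEEEEEEZZZZZZZZZZZZZZZZZZZZZZZZZZZZZZZZ

Answer: ZZZZZZZZZZZZZZZZZZZZZZZZZZZZZZZZEEEEEEEEEEEEEEEEEEEEEEEEEEEEEEEEEEEEEEEEEEEEEEEEEEEEEEEEEEEEEEEEEEEEEEEEEEEEEEEEEEEEEEEEEEEEEEEEEEEEEEEEEEEEEEEEEEEEEEEEEEEEEEEEEEEEEEEEEEEEEEEEEEEEEEEEEEEEEEEEEEEEEEEEEEEEEEEEEEEEEEEEEEEEEEEEEEEEEEEEEEEEEEEEEEEEEEEEEEEEEEEEEEEEEEEEEEEEEEEEEEEZZZZZZZZZZZZZZZZZZZZZZZZZZZZZZZZ


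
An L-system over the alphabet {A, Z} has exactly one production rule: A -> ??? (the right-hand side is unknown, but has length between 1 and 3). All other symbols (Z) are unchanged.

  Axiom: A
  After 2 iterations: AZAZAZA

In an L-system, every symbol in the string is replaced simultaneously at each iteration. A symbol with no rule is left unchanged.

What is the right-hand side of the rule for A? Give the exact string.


Answer: AZA

Derivation:
Trying A -> AZA:
  Step 0: A
  Step 1: AZA
  Step 2: AZAZAZA
Matches the given result.


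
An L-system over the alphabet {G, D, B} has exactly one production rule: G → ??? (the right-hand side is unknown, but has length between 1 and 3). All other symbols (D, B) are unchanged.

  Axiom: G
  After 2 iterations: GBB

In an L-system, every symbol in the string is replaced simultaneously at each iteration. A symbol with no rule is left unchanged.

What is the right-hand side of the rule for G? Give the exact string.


Answer: GB

Derivation:
Trying G → GB:
  Step 0: G
  Step 1: GB
  Step 2: GBB
Matches the given result.


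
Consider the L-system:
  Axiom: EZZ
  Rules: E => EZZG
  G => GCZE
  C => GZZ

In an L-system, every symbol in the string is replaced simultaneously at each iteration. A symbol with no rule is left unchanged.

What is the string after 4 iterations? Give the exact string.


Answer: EZZGZZGCZEZZGCZEGZZZEZZGZZGCZEGZZZEZZGGCZEZZZEZZGZZGCZEZZ

Derivation:
Step 0: EZZ
Step 1: EZZGZZ
Step 2: EZZGZZGCZEZZ
Step 3: EZZGZZGCZEZZGCZEGZZZEZZGZZ
Step 4: EZZGZZGCZEZZGCZEGZZZEZZGZZGCZEGZZZEZZGGCZEZZZEZZGZZGCZEZZ


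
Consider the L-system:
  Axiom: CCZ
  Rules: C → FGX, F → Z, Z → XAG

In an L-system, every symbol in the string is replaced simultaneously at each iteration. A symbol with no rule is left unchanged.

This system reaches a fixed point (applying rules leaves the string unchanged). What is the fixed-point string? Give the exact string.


Step 0: CCZ
Step 1: FGXFGXXAG
Step 2: ZGXZGXXAG
Step 3: XAGGXXAGGXXAG
Step 4: XAGGXXAGGXXAG  (unchanged — fixed point at step 3)

Answer: XAGGXXAGGXXAG


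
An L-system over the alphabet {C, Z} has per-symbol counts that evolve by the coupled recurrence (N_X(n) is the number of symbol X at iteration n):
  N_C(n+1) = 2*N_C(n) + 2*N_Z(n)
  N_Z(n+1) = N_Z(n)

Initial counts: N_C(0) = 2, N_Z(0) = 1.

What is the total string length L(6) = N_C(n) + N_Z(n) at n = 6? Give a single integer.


Step 0: N_C=2, N_Z=1, L=3
Step 1: N_C=6, N_Z=1, L=7
Step 2: N_C=14, N_Z=1, L=15
Step 3: N_C=30, N_Z=1, L=31
Step 4: N_C=62, N_Z=1, L=63
Step 5: N_C=126, N_Z=1, L=127
Step 6: N_C=254, N_Z=1, L=255

Answer: 255


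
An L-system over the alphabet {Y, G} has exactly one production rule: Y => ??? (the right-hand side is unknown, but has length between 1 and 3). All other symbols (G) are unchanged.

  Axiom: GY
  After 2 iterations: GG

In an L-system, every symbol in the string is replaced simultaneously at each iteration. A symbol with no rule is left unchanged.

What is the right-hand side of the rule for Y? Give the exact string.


Answer: G

Derivation:
Trying Y => G:
  Step 0: GY
  Step 1: GG
  Step 2: GG
Matches the given result.


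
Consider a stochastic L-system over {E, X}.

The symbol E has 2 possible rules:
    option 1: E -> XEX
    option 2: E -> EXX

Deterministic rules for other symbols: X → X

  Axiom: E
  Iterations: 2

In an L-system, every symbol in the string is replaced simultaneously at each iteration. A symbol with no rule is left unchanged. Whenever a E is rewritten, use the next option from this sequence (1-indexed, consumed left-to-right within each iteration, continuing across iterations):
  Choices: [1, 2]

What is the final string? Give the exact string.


Answer: XEXXX

Derivation:
Step 0: E
Step 1: XEX  (used choices [1])
Step 2: XEXXX  (used choices [2])


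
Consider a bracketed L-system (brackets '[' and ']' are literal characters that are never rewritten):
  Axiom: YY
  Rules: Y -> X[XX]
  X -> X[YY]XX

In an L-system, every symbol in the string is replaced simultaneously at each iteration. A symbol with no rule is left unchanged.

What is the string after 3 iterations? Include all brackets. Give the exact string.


Answer: X[YY]XX[X[XX]X[XX]]X[YY]XXX[YY]XX[X[YY]XX[X[XX]X[XX]]X[YY]XXX[YY]XXX[YY]XX[X[XX]X[XX]]X[YY]XXX[YY]XX]X[YY]XX[X[XX]X[XX]]X[YY]XXX[YY]XX[X[YY]XX[X[XX]X[XX]]X[YY]XXX[YY]XXX[YY]XX[X[XX]X[XX]]X[YY]XXX[YY]XX]

Derivation:
Step 0: YY
Step 1: X[XX]X[XX]
Step 2: X[YY]XX[X[YY]XXX[YY]XX]X[YY]XX[X[YY]XXX[YY]XX]
Step 3: X[YY]XX[X[XX]X[XX]]X[YY]XXX[YY]XX[X[YY]XX[X[XX]X[XX]]X[YY]XXX[YY]XXX[YY]XX[X[XX]X[XX]]X[YY]XXX[YY]XX]X[YY]XX[X[XX]X[XX]]X[YY]XXX[YY]XX[X[YY]XX[X[XX]X[XX]]X[YY]XXX[YY]XXX[YY]XX[X[XX]X[XX]]X[YY]XXX[YY]XX]


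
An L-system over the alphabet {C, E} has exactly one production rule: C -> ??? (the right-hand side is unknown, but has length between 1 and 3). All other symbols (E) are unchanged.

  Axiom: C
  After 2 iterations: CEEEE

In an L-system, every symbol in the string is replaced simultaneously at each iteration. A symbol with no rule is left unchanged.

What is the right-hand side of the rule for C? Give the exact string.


Answer: CEE

Derivation:
Trying C -> CEE:
  Step 0: C
  Step 1: CEE
  Step 2: CEEEE
Matches the given result.


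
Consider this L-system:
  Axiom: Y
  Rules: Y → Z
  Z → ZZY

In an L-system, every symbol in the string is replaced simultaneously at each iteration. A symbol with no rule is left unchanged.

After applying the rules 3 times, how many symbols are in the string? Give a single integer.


Step 0: length = 1
Step 1: length = 1
Step 2: length = 3
Step 3: length = 7

Answer: 7


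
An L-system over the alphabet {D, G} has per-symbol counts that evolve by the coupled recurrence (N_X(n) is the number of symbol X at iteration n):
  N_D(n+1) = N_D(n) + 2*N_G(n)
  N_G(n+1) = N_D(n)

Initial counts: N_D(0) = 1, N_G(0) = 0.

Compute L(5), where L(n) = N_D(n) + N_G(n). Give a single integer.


Answer: 32

Derivation:
Step 0: N_D=1, N_G=0, L=1
Step 1: N_D=1, N_G=1, L=2
Step 2: N_D=3, N_G=1, L=4
Step 3: N_D=5, N_G=3, L=8
Step 4: N_D=11, N_G=5, L=16
Step 5: N_D=21, N_G=11, L=32


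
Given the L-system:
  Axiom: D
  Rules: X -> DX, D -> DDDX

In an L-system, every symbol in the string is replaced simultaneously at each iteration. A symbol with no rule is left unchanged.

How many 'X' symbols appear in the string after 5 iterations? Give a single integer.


Answer: 164

Derivation:
Step 0: D  (0 'X')
Step 1: DDDX  (1 'X')
Step 2: DDDXDDDXDDDXDX  (4 'X')
Step 3: DDDXDDDXDDDXDXDDDXDDDXDDDXDXDDDXDDDXDDDXDXDDDXDX  (14 'X')
Step 4: DDDXDDDXDDDXDXDDDXDDDXDDDXDXDDDXDDDXDDDXDXDDDXDXDDDXDDDXDDDXDXDDDXDDDXDDDXDXDDDXDDDXDDDXDXDDDXDXDDDXDDDXDDDXDXDDDXDDDXDDDXDXDDDXDDDXDDDXDXDDDXDXDDDXDDDXDDDXDXDDDXDX  (48 'X')
Step 5: DDDXDDDXDDDXDXDDDXDDDXDDDXDXDDDXDDDXDDDXDXDDDXDXDDDXDDDXDDDXDXDDDXDDDXDDDXDXDDDXDDDXDDDXDXDDDXDXDDDXDDDXDDDXDXDDDXDDDXDDDXDXDDDXDDDXDDDXDXDDDXDXDDDXDDDXDDDXDXDDDXDXDDDXDDDXDDDXDXDDDXDDDXDDDXDXDDDXDDDXDDDXDXDDDXDXDDDXDDDXDDDXDXDDDXDDDXDDDXDXDDDXDDDXDDDXDXDDDXDXDDDXDDDXDDDXDXDDDXDDDXDDDXDXDDDXDDDXDDDXDXDDDXDXDDDXDDDXDDDXDXDDDXDXDDDXDDDXDDDXDXDDDXDDDXDDDXDXDDDXDDDXDDDXDXDDDXDXDDDXDDDXDDDXDXDDDXDDDXDDDXDXDDDXDDDXDDDXDXDDDXDXDDDXDDDXDDDXDXDDDXDDDXDDDXDXDDDXDDDXDDDXDXDDDXDXDDDXDDDXDDDXDXDDDXDXDDDXDDDXDDDXDXDDDXDDDXDDDXDXDDDXDDDXDDDXDXDDDXDXDDDXDDDXDDDXDXDDDXDX  (164 'X')


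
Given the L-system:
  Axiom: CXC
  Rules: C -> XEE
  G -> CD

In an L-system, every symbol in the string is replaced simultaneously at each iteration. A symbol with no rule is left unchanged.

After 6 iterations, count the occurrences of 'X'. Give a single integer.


Step 0: CXC  (1 'X')
Step 1: XEEXXEE  (3 'X')
Step 2: XEEXXEE  (3 'X')
Step 3: XEEXXEE  (3 'X')
Step 4: XEEXXEE  (3 'X')
Step 5: XEEXXEE  (3 'X')
Step 6: XEEXXEE  (3 'X')

Answer: 3


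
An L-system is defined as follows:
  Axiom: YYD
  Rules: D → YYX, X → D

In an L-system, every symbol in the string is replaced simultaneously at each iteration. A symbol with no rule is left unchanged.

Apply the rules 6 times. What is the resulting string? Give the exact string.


Answer: YYYYYYYYD

Derivation:
Step 0: YYD
Step 1: YYYYX
Step 2: YYYYD
Step 3: YYYYYYX
Step 4: YYYYYYD
Step 5: YYYYYYYYX
Step 6: YYYYYYYYD


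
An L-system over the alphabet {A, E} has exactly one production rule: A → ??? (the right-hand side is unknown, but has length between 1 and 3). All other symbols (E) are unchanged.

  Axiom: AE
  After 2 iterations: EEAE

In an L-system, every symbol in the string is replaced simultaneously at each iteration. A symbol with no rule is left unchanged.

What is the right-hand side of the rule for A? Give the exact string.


Trying A → EA:
  Step 0: AE
  Step 1: EAE
  Step 2: EEAE
Matches the given result.

Answer: EA


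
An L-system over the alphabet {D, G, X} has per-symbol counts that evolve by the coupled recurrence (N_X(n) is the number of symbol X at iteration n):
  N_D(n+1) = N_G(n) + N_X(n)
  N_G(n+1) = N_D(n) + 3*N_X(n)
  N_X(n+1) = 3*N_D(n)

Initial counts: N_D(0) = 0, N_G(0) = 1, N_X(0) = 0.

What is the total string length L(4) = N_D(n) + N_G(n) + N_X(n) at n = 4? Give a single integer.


Answer: 25

Derivation:
Step 0: N_D=0, N_G=1, N_X=0, L=1
Step 1: N_D=1, N_G=0, N_X=0, L=1
Step 2: N_D=0, N_G=1, N_X=3, L=4
Step 3: N_D=4, N_G=9, N_X=0, L=13
Step 4: N_D=9, N_G=4, N_X=12, L=25


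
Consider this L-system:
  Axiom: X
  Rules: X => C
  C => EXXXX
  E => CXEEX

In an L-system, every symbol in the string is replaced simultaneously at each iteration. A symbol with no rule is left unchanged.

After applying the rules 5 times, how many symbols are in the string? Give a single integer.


Step 0: length = 1
Step 1: length = 1
Step 2: length = 5
Step 3: length = 9
Step 4: length = 37
Step 5: length = 89

Answer: 89


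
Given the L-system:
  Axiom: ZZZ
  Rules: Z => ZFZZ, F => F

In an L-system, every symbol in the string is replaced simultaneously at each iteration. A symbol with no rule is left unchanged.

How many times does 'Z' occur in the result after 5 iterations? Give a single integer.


Answer: 729

Derivation:
Step 0: length=3, 'Z' count=3
Step 1: length=12, 'Z' count=9
Step 2: length=39, 'Z' count=27
Step 3: length=120, 'Z' count=81
Step 4: length=363, 'Z' count=243
Step 5: length=1092, 'Z' count=729
Final string: ZFZZFZFZZZFZZFZFZZFZFZZZFZZZFZZFZFZZZFZZFZFZZFZFZZZFZZFZFZZFZFZZZFZZZFZZFZFZZZFZZZFZZFZFZZZFZZFZFZZFZFZZZFZZZFZZFZFZZZFZZFZFZZFZFZZZFZZFZFZZFZFZZZFZZZFZZFZFZZZFZZFZFZZFZFZZZFZZFZFZZFZFZZZFZZZFZZFZFZZZFZZZFZZFZFZZZFZZFZFZZFZFZZZFZZZFZZFZFZZZFZZZFZZFZFZZZFZZFZFZZFZFZZZFZZZFZZFZFZZZFZZFZFZZFZFZZZFZZFZFZZFZFZZZFZZZFZZFZFZZZFZZZFZZFZFZZZFZZFZFZZFZFZZZFZZZFZZFZFZZZFZZZFZZFZFZZZFZZFZFZZFZFZZZFZZZFZZFZFZZZFZZFZFZZFZFZZZFZZFZFZZFZFZZZFZZZFZZFZFZZZFZZZFZZFZFZZZFZZFZFZZFZFZZZFZZZFZZFZFZZZFZZFZFZZFZFZZZFZZFZFZZFZFZZZFZZZFZZFZFZZZFZZFZFZZFZFZZZFZZFZFZZFZFZZZFZZZFZZFZFZZZFZZZFZZFZFZZZFZZFZFZZFZFZZZFZZZFZZFZFZZZFZZZFZZFZFZZZFZZFZFZZFZFZZZFZZZFZZFZFZZZFZZFZFZZFZFZZZFZZFZFZZFZFZZZFZZZFZZFZFZZZFZZZFZZFZFZZZFZZFZFZZFZFZZZFZZZFZZFZFZZZFZZZFZZFZFZZZFZZFZFZZFZFZZZFZZZFZZFZFZZZFZZFZFZZFZFZZZFZZFZFZZFZFZZZFZZZFZZFZFZZZFZZZFZZFZFZZZFZZFZFZZFZFZZZFZZZFZZFZFZZZFZZFZFZZFZFZZZFZZFZFZZFZFZZZFZZZFZZFZFZZZFZZFZFZZFZFZZZFZZFZFZZFZFZZZFZZZFZZFZFZZZFZZZFZZFZFZZZFZZFZFZZFZFZZZFZZZFZZFZFZZZFZZZFZZFZFZZZFZZFZFZZFZFZZZFZZZFZZFZFZZZFZZFZFZZFZFZZZFZZFZFZZFZFZZZFZZZFZZFZFZZZFZZZFZZFZFZZZFZZFZFZZFZFZZZFZZZFZZFZFZZZFZZ


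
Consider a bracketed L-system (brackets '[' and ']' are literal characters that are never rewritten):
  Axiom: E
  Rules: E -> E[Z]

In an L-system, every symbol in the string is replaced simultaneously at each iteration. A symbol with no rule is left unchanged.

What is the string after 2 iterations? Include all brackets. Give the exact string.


Step 0: E
Step 1: E[Z]
Step 2: E[Z][Z]

Answer: E[Z][Z]


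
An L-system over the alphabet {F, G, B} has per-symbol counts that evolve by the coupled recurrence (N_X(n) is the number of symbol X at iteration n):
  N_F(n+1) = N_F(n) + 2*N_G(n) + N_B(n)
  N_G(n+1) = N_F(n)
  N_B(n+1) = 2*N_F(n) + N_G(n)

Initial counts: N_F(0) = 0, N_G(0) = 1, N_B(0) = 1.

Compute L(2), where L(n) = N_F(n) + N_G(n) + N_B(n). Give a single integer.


Step 0: N_F=0, N_G=1, N_B=1, L=2
Step 1: N_F=3, N_G=0, N_B=1, L=4
Step 2: N_F=4, N_G=3, N_B=6, L=13

Answer: 13


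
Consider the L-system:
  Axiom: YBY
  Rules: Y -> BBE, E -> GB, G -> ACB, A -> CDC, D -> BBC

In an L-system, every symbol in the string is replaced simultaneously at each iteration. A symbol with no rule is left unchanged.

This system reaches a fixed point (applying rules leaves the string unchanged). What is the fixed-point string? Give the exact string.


Answer: BBCBBCCCBBBBBCBBCCCBB

Derivation:
Step 0: YBY
Step 1: BBEBBBE
Step 2: BBGBBBBGB
Step 3: BBACBBBBBACBB
Step 4: BBCDCCBBBBBCDCCBB
Step 5: BBCBBCCCBBBBBCBBCCCBB
Step 6: BBCBBCCCBBBBBCBBCCCBB  (unchanged — fixed point at step 5)


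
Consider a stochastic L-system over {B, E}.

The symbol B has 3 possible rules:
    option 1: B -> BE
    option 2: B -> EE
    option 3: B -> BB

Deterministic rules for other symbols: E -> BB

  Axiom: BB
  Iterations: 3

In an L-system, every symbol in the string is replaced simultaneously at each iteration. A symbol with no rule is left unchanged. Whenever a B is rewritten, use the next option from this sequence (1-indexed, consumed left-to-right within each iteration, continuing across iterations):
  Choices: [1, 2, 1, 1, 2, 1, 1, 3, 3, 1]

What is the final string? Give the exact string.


Step 0: BB
Step 1: BEEE  (used choices [1, 2])
Step 2: BEBBBBBB  (used choices [1])
Step 3: BEBBEEBEBEBBBBBE  (used choices [1, 2, 1, 1, 3, 3, 1])

Answer: BEBBEEBEBEBBBBBE


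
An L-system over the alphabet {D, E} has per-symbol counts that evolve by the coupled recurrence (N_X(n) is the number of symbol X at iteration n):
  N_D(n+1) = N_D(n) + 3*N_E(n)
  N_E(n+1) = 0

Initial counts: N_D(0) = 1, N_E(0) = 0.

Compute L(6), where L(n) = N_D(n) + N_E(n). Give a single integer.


Step 0: N_D=1, N_E=0, L=1
Step 1: N_D=1, N_E=0, L=1
Step 2: N_D=1, N_E=0, L=1
Step 3: N_D=1, N_E=0, L=1
Step 4: N_D=1, N_E=0, L=1
Step 5: N_D=1, N_E=0, L=1
Step 6: N_D=1, N_E=0, L=1

Answer: 1


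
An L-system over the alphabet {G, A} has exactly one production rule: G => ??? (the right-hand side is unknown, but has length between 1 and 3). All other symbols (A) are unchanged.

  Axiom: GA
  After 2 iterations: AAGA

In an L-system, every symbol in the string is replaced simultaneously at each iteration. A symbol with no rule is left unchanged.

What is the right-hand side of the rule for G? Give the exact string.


Trying G => AG:
  Step 0: GA
  Step 1: AGA
  Step 2: AAGA
Matches the given result.

Answer: AG


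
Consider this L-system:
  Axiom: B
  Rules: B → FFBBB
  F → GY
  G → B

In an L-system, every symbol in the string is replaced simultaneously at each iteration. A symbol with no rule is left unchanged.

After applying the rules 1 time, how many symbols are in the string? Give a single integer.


Step 0: length = 1
Step 1: length = 5

Answer: 5


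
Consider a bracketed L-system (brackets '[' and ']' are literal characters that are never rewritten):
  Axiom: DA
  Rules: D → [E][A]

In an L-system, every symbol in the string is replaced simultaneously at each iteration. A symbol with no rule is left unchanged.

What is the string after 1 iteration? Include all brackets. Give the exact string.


Answer: [E][A]A

Derivation:
Step 0: DA
Step 1: [E][A]A


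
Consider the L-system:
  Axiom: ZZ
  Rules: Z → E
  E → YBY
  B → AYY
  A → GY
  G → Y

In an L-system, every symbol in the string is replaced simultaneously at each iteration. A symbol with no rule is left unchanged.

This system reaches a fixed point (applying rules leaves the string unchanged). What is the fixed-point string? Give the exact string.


Step 0: ZZ
Step 1: EE
Step 2: YBYYBY
Step 3: YAYYYYAYYY
Step 4: YGYYYYYGYYYY
Step 5: YYYYYYYYYYYY
Step 6: YYYYYYYYYYYY  (unchanged — fixed point at step 5)

Answer: YYYYYYYYYYYY


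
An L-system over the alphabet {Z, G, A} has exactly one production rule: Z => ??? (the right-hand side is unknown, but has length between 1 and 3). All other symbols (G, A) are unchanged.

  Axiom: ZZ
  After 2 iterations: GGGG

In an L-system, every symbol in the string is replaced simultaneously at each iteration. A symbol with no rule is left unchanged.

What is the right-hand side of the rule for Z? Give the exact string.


Trying Z => GG:
  Step 0: ZZ
  Step 1: GGGG
  Step 2: GGGG
Matches the given result.

Answer: GG


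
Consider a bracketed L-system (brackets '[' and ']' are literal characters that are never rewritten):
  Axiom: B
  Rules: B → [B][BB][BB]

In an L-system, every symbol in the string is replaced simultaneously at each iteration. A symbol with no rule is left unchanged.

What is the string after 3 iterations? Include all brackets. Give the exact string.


Step 0: B
Step 1: [B][BB][BB]
Step 2: [[B][BB][BB]][[B][BB][BB][B][BB][BB]][[B][BB][BB][B][BB][BB]]
Step 3: [[[B][BB][BB]][[B][BB][BB][B][BB][BB]][[B][BB][BB][B][BB][BB]]][[[B][BB][BB]][[B][BB][BB][B][BB][BB]][[B][BB][BB][B][BB][BB]][[B][BB][BB]][[B][BB][BB][B][BB][BB]][[B][BB][BB][B][BB][BB]]][[[B][BB][BB]][[B][BB][BB][B][BB][BB]][[B][BB][BB][B][BB][BB]][[B][BB][BB]][[B][BB][BB][B][BB][BB]][[B][BB][BB][B][BB][BB]]]

Answer: [[[B][BB][BB]][[B][BB][BB][B][BB][BB]][[B][BB][BB][B][BB][BB]]][[[B][BB][BB]][[B][BB][BB][B][BB][BB]][[B][BB][BB][B][BB][BB]][[B][BB][BB]][[B][BB][BB][B][BB][BB]][[B][BB][BB][B][BB][BB]]][[[B][BB][BB]][[B][BB][BB][B][BB][BB]][[B][BB][BB][B][BB][BB]][[B][BB][BB]][[B][BB][BB][B][BB][BB]][[B][BB][BB][B][BB][BB]]]


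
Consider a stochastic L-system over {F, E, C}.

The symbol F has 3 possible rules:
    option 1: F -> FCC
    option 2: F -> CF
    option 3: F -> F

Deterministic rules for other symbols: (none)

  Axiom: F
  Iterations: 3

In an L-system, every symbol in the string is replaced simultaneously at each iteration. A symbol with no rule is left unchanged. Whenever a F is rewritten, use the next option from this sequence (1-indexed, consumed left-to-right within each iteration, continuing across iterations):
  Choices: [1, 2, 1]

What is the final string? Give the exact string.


Answer: CFCCCC

Derivation:
Step 0: F
Step 1: FCC  (used choices [1])
Step 2: CFCC  (used choices [2])
Step 3: CFCCCC  (used choices [1])


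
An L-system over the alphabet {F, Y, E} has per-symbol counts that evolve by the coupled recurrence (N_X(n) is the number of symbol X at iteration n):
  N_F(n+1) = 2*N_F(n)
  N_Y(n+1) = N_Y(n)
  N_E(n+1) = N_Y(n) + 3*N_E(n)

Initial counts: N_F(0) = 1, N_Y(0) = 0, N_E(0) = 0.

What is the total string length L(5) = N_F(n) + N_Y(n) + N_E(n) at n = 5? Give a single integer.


Step 0: N_F=1, N_Y=0, N_E=0, L=1
Step 1: N_F=2, N_Y=0, N_E=0, L=2
Step 2: N_F=4, N_Y=0, N_E=0, L=4
Step 3: N_F=8, N_Y=0, N_E=0, L=8
Step 4: N_F=16, N_Y=0, N_E=0, L=16
Step 5: N_F=32, N_Y=0, N_E=0, L=32

Answer: 32


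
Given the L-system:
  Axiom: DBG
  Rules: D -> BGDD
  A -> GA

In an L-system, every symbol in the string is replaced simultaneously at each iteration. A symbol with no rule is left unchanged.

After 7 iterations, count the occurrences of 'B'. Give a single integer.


Step 0: DBG  (1 'B')
Step 1: BGDDBG  (2 'B')
Step 2: BGBGDDBGDDBG  (4 'B')
Step 3: BGBGBGDDBGDDBGBGDDBGDDBG  (8 'B')
Step 4: BGBGBGBGDDBGDDBGBGDDBGDDBGBGBGDDBGDDBGBGDDBGDDBG  (16 'B')
Step 5: BGBGBGBGBGDDBGDDBGBGDDBGDDBGBGBGDDBGDDBGBGDDBGDDBGBGBGBGDDBGDDBGBGDDBGDDBGBGBGDDBGDDBGBGDDBGDDBG  (32 'B')
Step 6: BGBGBGBGBGBGDDBGDDBGBGDDBGDDBGBGBGDDBGDDBGBGDDBGDDBGBGBGBGDDBGDDBGBGDDBGDDBGBGBGDDBGDDBGBGDDBGDDBGBGBGBGBGDDBGDDBGBGDDBGDDBGBGBGDDBGDDBGBGDDBGDDBGBGBGBGDDBGDDBGBGDDBGDDBGBGBGDDBGDDBGBGDDBGDDBG  (64 'B')
Step 7: BGBGBGBGBGBGBGDDBGDDBGBGDDBGDDBGBGBGDDBGDDBGBGDDBGDDBGBGBGBGDDBGDDBGBGDDBGDDBGBGBGDDBGDDBGBGDDBGDDBGBGBGBGBGDDBGDDBGBGDDBGDDBGBGBGDDBGDDBGBGDDBGDDBGBGBGBGDDBGDDBGBGDDBGDDBGBGBGDDBGDDBGBGDDBGDDBGBGBGBGBGBGDDBGDDBGBGDDBGDDBGBGBGDDBGDDBGBGDDBGDDBGBGBGBGDDBGDDBGBGDDBGDDBGBGBGDDBGDDBGBGDDBGDDBGBGBGBGBGDDBGDDBGBGDDBGDDBGBGBGDDBGDDBGBGDDBGDDBGBGBGBGDDBGDDBGBGDDBGDDBGBGBGDDBGDDBGBGDDBGDDBG  (128 'B')

Answer: 128


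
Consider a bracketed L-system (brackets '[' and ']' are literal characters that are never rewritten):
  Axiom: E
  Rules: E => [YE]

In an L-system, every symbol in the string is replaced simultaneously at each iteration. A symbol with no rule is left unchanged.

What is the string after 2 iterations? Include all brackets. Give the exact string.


Answer: [Y[YE]]

Derivation:
Step 0: E
Step 1: [YE]
Step 2: [Y[YE]]


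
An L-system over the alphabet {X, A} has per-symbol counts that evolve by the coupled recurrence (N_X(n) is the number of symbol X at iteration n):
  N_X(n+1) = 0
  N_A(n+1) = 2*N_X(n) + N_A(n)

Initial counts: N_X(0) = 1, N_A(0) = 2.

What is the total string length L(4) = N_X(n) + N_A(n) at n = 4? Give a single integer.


Step 0: N_X=1, N_A=2, L=3
Step 1: N_X=0, N_A=4, L=4
Step 2: N_X=0, N_A=4, L=4
Step 3: N_X=0, N_A=4, L=4
Step 4: N_X=0, N_A=4, L=4

Answer: 4


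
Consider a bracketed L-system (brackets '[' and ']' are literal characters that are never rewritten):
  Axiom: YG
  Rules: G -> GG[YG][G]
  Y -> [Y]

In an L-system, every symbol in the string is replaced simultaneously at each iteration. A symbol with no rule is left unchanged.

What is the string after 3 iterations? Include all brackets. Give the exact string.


Step 0: YG
Step 1: [Y]GG[YG][G]
Step 2: [[Y]]GG[YG][G]GG[YG][G][[Y]GG[YG][G]][GG[YG][G]]
Step 3: [[[Y]]]GG[YG][G]GG[YG][G][[Y]GG[YG][G]][GG[YG][G]]GG[YG][G]GG[YG][G][[Y]GG[YG][G]][GG[YG][G]][[[Y]]GG[YG][G]GG[YG][G][[Y]GG[YG][G]][GG[YG][G]]][GG[YG][G]GG[YG][G][[Y]GG[YG][G]][GG[YG][G]]]

Answer: [[[Y]]]GG[YG][G]GG[YG][G][[Y]GG[YG][G]][GG[YG][G]]GG[YG][G]GG[YG][G][[Y]GG[YG][G]][GG[YG][G]][[[Y]]GG[YG][G]GG[YG][G][[Y]GG[YG][G]][GG[YG][G]]][GG[YG][G]GG[YG][G][[Y]GG[YG][G]][GG[YG][G]]]


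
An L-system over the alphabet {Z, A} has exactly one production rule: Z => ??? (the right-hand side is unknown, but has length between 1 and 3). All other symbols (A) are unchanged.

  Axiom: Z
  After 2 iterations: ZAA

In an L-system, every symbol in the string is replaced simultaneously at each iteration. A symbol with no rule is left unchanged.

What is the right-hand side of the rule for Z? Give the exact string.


Trying Z => ZA:
  Step 0: Z
  Step 1: ZA
  Step 2: ZAA
Matches the given result.

Answer: ZA


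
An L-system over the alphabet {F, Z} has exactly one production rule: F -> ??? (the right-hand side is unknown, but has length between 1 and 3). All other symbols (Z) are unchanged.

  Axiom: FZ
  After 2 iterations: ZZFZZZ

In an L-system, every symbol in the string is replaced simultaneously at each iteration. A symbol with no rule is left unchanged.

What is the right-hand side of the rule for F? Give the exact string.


Answer: ZFZ

Derivation:
Trying F -> ZFZ:
  Step 0: FZ
  Step 1: ZFZZ
  Step 2: ZZFZZZ
Matches the given result.


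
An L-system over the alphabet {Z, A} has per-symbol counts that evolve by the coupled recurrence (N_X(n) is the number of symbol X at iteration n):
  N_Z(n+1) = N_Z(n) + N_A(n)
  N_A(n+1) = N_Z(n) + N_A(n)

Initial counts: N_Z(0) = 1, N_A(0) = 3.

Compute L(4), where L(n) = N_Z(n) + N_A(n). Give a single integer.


Answer: 64

Derivation:
Step 0: N_Z=1, N_A=3, L=4
Step 1: N_Z=4, N_A=4, L=8
Step 2: N_Z=8, N_A=8, L=16
Step 3: N_Z=16, N_A=16, L=32
Step 4: N_Z=32, N_A=32, L=64


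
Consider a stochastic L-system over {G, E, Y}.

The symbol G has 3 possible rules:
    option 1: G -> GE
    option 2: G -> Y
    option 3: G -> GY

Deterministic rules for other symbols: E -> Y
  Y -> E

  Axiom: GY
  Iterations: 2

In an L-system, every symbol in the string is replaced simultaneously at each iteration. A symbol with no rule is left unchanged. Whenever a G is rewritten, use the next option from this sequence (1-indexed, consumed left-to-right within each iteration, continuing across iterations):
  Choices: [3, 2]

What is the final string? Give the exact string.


Answer: YEY

Derivation:
Step 0: GY
Step 1: GYE  (used choices [3])
Step 2: YEY  (used choices [2])


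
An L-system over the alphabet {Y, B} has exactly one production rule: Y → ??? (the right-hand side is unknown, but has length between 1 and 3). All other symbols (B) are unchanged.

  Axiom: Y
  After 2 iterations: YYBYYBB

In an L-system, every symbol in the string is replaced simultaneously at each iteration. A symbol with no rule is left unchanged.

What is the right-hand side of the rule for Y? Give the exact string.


Answer: YYB

Derivation:
Trying Y → YYB:
  Step 0: Y
  Step 1: YYB
  Step 2: YYBYYBB
Matches the given result.


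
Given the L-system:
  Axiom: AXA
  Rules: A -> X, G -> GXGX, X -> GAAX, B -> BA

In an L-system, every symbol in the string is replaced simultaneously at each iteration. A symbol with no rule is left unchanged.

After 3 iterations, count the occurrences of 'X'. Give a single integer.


Step 0: AXA  (1 'X')
Step 1: XGAAXX  (3 'X')
Step 2: GAAXGXGXXXGAAXGAAX  (7 'X')
Step 3: GXGXXXGAAXGXGXGAAXGXGXGAAXGAAXGAAXGXGXXXGAAXGXGXXXGAAX  (23 'X')

Answer: 23


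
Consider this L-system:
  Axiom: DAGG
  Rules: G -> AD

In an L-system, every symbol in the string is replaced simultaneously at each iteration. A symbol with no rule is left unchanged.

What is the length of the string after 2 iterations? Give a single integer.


Answer: 6

Derivation:
Step 0: length = 4
Step 1: length = 6
Step 2: length = 6


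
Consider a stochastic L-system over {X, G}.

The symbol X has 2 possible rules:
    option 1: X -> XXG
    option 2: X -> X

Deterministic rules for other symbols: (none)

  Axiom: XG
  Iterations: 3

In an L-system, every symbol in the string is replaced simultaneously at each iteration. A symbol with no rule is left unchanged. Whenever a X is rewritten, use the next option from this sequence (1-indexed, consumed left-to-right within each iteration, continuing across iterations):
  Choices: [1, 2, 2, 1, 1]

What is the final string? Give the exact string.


Answer: XXGXXGGG

Derivation:
Step 0: XG
Step 1: XXGG  (used choices [1])
Step 2: XXGG  (used choices [2, 2])
Step 3: XXGXXGGG  (used choices [1, 1])


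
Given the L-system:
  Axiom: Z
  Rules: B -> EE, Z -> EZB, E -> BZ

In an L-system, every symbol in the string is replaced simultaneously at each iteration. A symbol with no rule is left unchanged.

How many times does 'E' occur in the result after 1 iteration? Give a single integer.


Step 0: Z  (0 'E')
Step 1: EZB  (1 'E')

Answer: 1


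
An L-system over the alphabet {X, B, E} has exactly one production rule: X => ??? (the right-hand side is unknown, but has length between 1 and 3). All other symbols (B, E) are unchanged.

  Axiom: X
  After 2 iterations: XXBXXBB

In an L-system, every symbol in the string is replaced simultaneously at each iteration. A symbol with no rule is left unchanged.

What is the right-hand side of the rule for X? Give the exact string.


Answer: XXB

Derivation:
Trying X => XXB:
  Step 0: X
  Step 1: XXB
  Step 2: XXBXXBB
Matches the given result.


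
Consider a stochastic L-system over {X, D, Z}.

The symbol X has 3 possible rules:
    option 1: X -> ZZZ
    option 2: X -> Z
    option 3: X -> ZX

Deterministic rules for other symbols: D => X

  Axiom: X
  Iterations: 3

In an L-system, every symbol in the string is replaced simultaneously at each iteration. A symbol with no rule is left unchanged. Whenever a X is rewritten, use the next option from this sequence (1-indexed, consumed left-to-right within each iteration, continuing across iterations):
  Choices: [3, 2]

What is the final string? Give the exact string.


Answer: ZZ

Derivation:
Step 0: X
Step 1: ZX  (used choices [3])
Step 2: ZZ  (used choices [2])
Step 3: ZZ  (used choices [])


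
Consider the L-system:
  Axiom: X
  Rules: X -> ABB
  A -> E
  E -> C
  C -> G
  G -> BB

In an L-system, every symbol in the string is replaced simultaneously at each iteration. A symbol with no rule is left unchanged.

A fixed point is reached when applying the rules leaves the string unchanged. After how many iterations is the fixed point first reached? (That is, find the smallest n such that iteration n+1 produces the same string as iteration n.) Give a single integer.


Step 0: X
Step 1: ABB
Step 2: EBB
Step 3: CBB
Step 4: GBB
Step 5: BBBB
Step 6: BBBB  (unchanged — fixed point at step 5)

Answer: 5


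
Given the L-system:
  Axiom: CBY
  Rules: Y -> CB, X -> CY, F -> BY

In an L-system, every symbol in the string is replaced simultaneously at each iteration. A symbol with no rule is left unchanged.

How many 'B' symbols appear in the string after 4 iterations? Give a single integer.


Answer: 2

Derivation:
Step 0: CBY  (1 'B')
Step 1: CBCB  (2 'B')
Step 2: CBCB  (2 'B')
Step 3: CBCB  (2 'B')
Step 4: CBCB  (2 'B')


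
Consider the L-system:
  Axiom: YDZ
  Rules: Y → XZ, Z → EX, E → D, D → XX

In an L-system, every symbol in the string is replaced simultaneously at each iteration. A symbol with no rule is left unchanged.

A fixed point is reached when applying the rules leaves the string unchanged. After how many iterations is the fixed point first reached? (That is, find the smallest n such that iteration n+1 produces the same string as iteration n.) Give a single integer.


Step 0: YDZ
Step 1: XZXXEX
Step 2: XEXXXDX
Step 3: XDXXXXXX
Step 4: XXXXXXXXX
Step 5: XXXXXXXXX  (unchanged — fixed point at step 4)

Answer: 4


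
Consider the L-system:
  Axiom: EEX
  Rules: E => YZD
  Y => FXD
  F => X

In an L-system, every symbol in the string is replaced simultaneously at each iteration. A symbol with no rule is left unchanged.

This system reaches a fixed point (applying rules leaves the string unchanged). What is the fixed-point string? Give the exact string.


Step 0: EEX
Step 1: YZDYZDX
Step 2: FXDZDFXDZDX
Step 3: XXDZDXXDZDX
Step 4: XXDZDXXDZDX  (unchanged — fixed point at step 3)

Answer: XXDZDXXDZDX


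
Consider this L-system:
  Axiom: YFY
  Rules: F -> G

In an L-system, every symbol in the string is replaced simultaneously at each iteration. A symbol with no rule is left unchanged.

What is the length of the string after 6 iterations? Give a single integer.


Answer: 3

Derivation:
Step 0: length = 3
Step 1: length = 3
Step 2: length = 3
Step 3: length = 3
Step 4: length = 3
Step 5: length = 3
Step 6: length = 3


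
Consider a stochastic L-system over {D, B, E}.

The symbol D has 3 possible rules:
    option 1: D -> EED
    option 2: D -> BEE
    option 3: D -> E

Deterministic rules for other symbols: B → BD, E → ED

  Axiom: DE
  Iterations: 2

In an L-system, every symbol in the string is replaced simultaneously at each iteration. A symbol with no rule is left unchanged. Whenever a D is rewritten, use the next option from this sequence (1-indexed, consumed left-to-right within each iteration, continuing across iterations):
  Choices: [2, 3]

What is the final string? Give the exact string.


Answer: BDEDEDEDE

Derivation:
Step 0: DE
Step 1: BEEED  (used choices [2])
Step 2: BDEDEDEDE  (used choices [3])


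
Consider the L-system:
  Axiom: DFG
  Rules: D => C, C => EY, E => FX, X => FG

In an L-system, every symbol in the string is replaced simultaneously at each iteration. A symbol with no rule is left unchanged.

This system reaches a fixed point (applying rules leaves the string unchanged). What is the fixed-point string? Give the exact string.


Step 0: DFG
Step 1: CFG
Step 2: EYFG
Step 3: FXYFG
Step 4: FFGYFG
Step 5: FFGYFG  (unchanged — fixed point at step 4)

Answer: FFGYFG


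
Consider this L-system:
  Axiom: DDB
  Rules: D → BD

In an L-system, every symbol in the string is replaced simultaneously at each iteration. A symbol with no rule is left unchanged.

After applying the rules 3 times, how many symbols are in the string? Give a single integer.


Answer: 9

Derivation:
Step 0: length = 3
Step 1: length = 5
Step 2: length = 7
Step 3: length = 9


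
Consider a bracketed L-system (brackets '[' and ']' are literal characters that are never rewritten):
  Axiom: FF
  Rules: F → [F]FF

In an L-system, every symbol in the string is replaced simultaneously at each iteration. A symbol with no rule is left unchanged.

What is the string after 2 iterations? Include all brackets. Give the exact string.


Step 0: FF
Step 1: [F]FF[F]FF
Step 2: [[F]FF][F]FF[F]FF[[F]FF][F]FF[F]FF

Answer: [[F]FF][F]FF[F]FF[[F]FF][F]FF[F]FF


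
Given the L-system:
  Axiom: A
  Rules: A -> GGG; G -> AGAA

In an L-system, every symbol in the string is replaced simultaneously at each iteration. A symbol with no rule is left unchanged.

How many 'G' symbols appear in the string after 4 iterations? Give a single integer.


Answer: 57

Derivation:
Step 0: A  (0 'G')
Step 1: GGG  (3 'G')
Step 2: AGAAAGAAAGAA  (3 'G')
Step 3: GGGAGAAGGGGGGGGGAGAAGGGGGGGGGAGAAGGGGGG  (30 'G')
Step 4: AGAAAGAAAGAAGGGAGAAGGGGGGAGAAAGAAAGAAAGAAAGAAAGAAAGAAAGAAAGAAGGGAGAAGGGGGGAGAAAGAAAGAAAGAAAGAAAGAAAGAAAGAAAGAAGGGAGAAGGGGGGAGAAAGAAAGAAAGAAAGAAAGAA  (57 'G')
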